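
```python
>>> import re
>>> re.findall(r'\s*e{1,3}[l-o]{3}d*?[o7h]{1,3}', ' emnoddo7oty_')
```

This matches zero or more of whitespace, then 1 to 3 of the literal 'e', then exactly 3 of a character in [l-o]; then zero or more of the literal 'd' (lazy), then 1 to 3 of one of [o7h].
`findall` yields the raw match text (1 of them) because the pattern has no groups.

[' emnoddo7o']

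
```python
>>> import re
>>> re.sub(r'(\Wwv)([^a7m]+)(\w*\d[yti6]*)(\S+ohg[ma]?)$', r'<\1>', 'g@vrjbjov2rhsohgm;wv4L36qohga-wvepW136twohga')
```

'g@vrjbjov2rhsohgm<;wv>'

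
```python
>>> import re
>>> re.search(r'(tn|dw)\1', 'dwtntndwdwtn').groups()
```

('tn',)

The match spans [2:6] → 'tntn'.
Captured: group 1 = 'tn'.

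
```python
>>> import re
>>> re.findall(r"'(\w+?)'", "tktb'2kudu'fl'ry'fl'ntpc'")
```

Scanning left to right: at [4:11] match "'2kudu'", group 1 = '2kudu'; at [13:17] match "'ry'", group 1 = 'ry'; at [19:25] match "'ntpc'", group 1 = 'ntpc'.
One capturing group, so `findall` returns just the captured substring from each match — 3 in all.

['2kudu', 'ry', 'ntpc']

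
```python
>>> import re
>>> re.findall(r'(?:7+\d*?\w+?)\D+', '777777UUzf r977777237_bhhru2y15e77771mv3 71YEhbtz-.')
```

The pattern matches one or more of the literal '7', then zero or more of a digit (lazy), then one or more of a word character (lazy) (non-capturing group); then one or more of a non-digit.
A non-greedy quantifier consumes as few characters as it can — just enough that the remainder of the pattern still matches from where it stops; whatever follows it matches normally.
Matches: at [0:12] → '777777UUzf r'; at [13:27] → '77777237_bhhru'; at [32:39] → '77771mv'; at [41:51] → '71YEhbtz-.'.
`findall` yields the raw match text (4 of them) because the pattern has no groups.

['777777UUzf r', '77777237_bhhru', '77771mv', '71YEhbtz-.']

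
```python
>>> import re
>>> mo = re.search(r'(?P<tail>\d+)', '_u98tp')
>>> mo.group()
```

'98'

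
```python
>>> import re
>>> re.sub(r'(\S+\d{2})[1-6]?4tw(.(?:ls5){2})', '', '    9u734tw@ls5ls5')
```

Pattern: one or more of a non-whitespace character, then exactly 2 of a digit (captured); then optionally a character in [1-6], then the literal '4tw'; then any character, then the literal 'ls5' repeated 2 times (captured).
Matches: at [4:18] → '9u734tw@ls5ls5'.
Every occurrence is swapped for ''.

'    '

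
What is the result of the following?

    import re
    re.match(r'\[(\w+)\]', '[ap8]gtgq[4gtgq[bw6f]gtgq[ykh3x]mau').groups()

('ap8',)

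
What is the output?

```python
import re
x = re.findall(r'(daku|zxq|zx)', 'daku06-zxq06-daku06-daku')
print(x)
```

['daku', 'zxq', 'daku', 'daku']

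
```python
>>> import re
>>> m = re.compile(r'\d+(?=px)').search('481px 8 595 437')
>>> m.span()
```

Because the assertion is zero-width, the text it checks is not consumed and won't appear in the result.
`re.search` scans for the first position where the pattern succeeds.
The match spans [0:3] → '481'.

(0, 3)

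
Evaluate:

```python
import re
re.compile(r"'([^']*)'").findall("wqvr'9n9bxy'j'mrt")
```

Because there's exactly one group, `findall` drops the full match and keeps group 1 from the one hit.

['9n9bxy']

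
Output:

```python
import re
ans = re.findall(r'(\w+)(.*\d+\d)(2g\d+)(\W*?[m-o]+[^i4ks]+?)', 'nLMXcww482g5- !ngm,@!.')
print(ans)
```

[('nLMXcww', '48', '2g5', '- !ng')]

Pattern: one or more of a word character (captured); then zero or more of any character, then one or more of a digit, then a digit (captured); then the literal '2g', then one or more of a digit (captured); then zero or more of a non-word character (lazy), then one or more of a character in [m-o], then one or more of any character except [i4ks] (lazy) (captured).
A `+?`/`*?`/`{m,n}?` starts at its minimum and grows only as far as needed for what follows to match.
Matches: at [0:17] match 'nLMXcww482g5- !ng', groups = ('nLMXcww', '48', '2g5', '- !ng').
With 4 capturing groups, `findall` returns a 4-tuple per match.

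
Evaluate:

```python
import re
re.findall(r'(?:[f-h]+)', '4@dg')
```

['g']

Pattern: one or more of a character in [f-h] (non-capturing group).
Matches: at [3:4] → 'g'.
No capturing groups, so `findall` returns the 1 full match string.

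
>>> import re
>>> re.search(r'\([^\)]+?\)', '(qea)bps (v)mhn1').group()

'(qea)'

`re.search` scans for the first position where the pattern succeeds.
The match spans [0:5] → '(qea)'.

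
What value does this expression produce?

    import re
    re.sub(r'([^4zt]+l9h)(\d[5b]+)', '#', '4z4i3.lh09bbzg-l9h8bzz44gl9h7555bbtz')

`sub` substitutes '#' at each match site.

'4z4i3.lh09bbz#zz44#tz'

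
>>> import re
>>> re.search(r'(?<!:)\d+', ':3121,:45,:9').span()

(2, 5)

`(?!…)`/`(?<!…)` only lets a position through if the neighbouring text does NOT match; no characters are consumed.
The match spans [2:5] → '121'.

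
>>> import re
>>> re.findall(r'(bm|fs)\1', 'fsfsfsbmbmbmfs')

The backreference `\1` re-matches whatever the first group consumed, character for character.
Scanning left to right: at [0:4] match 'fsfs', group 1 = 'fs'; at [6:10] match 'bmbm', group 1 = 'bm'.
Because there's exactly one group, `findall` drops the full match and keeps group 1 from each hit.

['fs', 'bm']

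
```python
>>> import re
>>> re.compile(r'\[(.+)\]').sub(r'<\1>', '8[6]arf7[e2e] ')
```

Matches: at [1:13] → '[6]arf7[e2e]'.
Each match is replaced using the text its own group 1 captured.

'8<6]arf7[e2e> '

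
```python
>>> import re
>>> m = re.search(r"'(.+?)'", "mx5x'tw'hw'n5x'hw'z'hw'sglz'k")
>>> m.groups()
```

A non-greedy quantifier consumes as few characters as it can — just enough that the remainder of the pattern still matches from where it stops; whatever follows it matches normally.
`re.search` scans for the first position where the pattern succeeds.
The match spans [4:8] → "'tw'".
Captured: group 1 = 'tw'.

('tw',)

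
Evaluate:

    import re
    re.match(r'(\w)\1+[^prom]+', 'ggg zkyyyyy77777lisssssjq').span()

`\1` is not a pattern — it's the concrete string captured by group 1, re-applied verbatim.
`match` is anchored at position 0; if the pattern doesn't fit there, it returns None.
The match spans [0:25] → 'ggg zkyyyyy77777lisssssjq'.
Captured: group 1 = 'g'.

(0, 25)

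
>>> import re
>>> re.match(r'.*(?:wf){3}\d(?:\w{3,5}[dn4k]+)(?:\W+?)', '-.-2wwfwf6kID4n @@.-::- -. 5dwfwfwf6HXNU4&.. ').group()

The pattern matches zero or more of any character; then the literal 'wf' repeated 3 times, then a digit; then 3 to 5 of a word character, then one or more of one of [dn4k] (non-capturing group); then one or more of a non-word character (lazy) (non-capturing group).
`re.match` won't scan ahead — the pattern has to work from the very first character.
The match spans [0:42] → '-.-2wwfwf6kID4n @@.-::- -. 5dwfwfwf6HXNU4&'.

'-.-2wwfwf6kID4n @@.-::- -. 5dwfwfwf6HXNU4&'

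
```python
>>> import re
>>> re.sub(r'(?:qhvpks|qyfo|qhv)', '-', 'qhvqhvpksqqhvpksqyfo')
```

The regex engine tests alternatives in the order written; an earlier branch that matches wins even if a later one would match more.
Matches: at [0:3] → 'qhv'; at [3:9] → 'qhvpks'; at [10:16] → 'qhvpks'; at [16:20] → 'qyfo'.
Each match is replaced by '-'.

'--q--'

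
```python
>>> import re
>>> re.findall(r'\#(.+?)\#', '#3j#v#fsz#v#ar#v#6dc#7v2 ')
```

['3j', 'fsz', 'ar', '6dc']

Walking the string: at [0:4] match '#3j#', group 1 = '3j'; at [5:10] match '#fsz#', group 1 = 'fsz'; at [11:15] match '#ar#', group 1 = 'ar'; at [16:21] match '#6dc#', group 1 = '6dc'.
With a single group, `findall` returns only what that group captured — 4 items.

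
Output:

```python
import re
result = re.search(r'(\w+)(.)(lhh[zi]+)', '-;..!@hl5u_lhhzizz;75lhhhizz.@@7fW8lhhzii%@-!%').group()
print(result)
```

hl5u_lhhzizz

This matches one or more of a word character (captured); then any character (captured); then the literal 'lhh', then one or more of one of [zi] (captured).
`re.search` tries every starting position until one works.
The match spans [6:18] → 'hl5u_lhhzizz'.
Captured: group 1 = 'hl5u', group 2 = '_', group 3 = 'lhhzizz'.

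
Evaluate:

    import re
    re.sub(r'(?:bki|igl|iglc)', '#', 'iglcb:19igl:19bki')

Alternation isn't longest-match — the leftmost alternative that fits at this position is chosen.
Every occurrence is swapped for '#'.

'#cb:19#:19#'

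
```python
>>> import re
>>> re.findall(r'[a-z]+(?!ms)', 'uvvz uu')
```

['uvvz', 'uu']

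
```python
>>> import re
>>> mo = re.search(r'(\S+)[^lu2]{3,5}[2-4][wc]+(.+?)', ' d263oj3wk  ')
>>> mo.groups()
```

This matches one or more of a non-whitespace character (captured); then 3 to 5 of any character except [lu2], then a character in [2-4], then one or more of one of [wc]; then one or more of any character (lazy) (captured).
`search` walks the string left to right and returns the first match it finds.
The match spans [1:10] → 'd263oj3wk'.
Captured: group 1 = 'd26', group 2 = 'k'.

('d26', 'k')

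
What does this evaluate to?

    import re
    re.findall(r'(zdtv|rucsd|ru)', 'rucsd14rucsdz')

['rucsd', 'rucsd']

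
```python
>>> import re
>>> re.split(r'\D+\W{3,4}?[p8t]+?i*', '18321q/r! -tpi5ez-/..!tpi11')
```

['18321', 'pi5', 'pi11']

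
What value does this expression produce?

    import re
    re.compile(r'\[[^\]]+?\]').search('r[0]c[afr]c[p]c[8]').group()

`search` walks the string left to right and returns the first match it finds.
The match spans [1:4] → '[0]'.

'[0]'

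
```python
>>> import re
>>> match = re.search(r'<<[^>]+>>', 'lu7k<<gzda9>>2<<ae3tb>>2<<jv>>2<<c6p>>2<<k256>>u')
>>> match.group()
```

'<<gzda9>>'

The match spans [4:13] → '<<gzda9>>'.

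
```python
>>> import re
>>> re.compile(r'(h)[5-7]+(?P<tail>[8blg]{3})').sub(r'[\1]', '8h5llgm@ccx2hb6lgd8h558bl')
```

'8[h]m@ccx2hb6lgd8[h]'

The pattern matches a literal 'h' (captured); then one or more of a character in [5-7]; then exactly 3 of one of [8blg] (captured as 'tail').
Matches: at [1:6] → 'h5llg'; at [19:25] → 'h558bl'.
`\1` in the replacement pulls in group 1's text for each match.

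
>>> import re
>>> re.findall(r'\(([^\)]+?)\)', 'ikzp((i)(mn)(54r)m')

['(i', 'mn', '54r']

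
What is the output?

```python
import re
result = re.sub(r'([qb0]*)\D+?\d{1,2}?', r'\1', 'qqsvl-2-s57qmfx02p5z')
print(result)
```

qq7q2z

The pattern matches zero or more of one of [qb0] (captured); then one or more of a non-digit (lazy), then 1 to 2 of a digit (lazy).
A non-greedy quantifier consumes as few characters as it can — just enough that the remainder of the pattern still matches from where it stops; whatever follows it matches normally.
Matches: at [0:7] → 'qqsvl-2'; at [7:10] → '-s5'; at [11:16] → 'qmfx0'; at [17:19] → 'p5'.
`\1` in the replacement pulls in group 1's text for each match.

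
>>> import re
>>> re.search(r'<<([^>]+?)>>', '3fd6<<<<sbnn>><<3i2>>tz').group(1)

'<<sbnn'

The match spans [4:14] → '<<<<sbnn>>'.
Captured: group 1 = '<<sbnn'.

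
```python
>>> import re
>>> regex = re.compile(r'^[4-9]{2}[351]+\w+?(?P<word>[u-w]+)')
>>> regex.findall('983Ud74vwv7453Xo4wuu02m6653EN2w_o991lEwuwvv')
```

Pattern: anchored at the start of the string; then exactly 2 of a character in [4-9], then one or more of one of [351]; then one or more of a word character (lazy); then one or more of a character in [u-w] (captured as 'word').
The `?` after the quantifier makes it lazy — it takes as little as possible before letting the rest of the pattern try.
Scanning left to right: at [0:10] match '983Ud74vwv', group 1 = 'vwv'.
`findall` collects group 1 from the one match (1 total).

['vwv']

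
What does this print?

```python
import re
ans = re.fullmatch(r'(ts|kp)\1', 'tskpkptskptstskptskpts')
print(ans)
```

None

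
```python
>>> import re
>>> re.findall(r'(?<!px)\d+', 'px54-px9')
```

['4']

A negative assertion filters positions out without eating any characters.
Scanning left to right: at [3:4] → '4'.
With no groups in the pattern, `findall` gives back each whole match — 1 here.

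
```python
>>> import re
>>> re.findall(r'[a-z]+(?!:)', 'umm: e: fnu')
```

The negative lookaround is zero-width — it rules out positions where the adjacent text would match, without consuming anything.
Since nothing is captured, `findall` lists the 2 matched substrings directly.

['um', 'fnu']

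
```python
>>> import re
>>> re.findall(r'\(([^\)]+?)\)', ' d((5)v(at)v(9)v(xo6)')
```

['(5', 'at', '9', 'xo6']

With a single group, `findall` returns only what that group captured — 4 items.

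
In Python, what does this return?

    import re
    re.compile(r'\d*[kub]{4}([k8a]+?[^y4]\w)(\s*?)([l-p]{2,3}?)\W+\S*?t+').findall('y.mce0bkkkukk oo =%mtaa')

This matches zero or more of a digit, then exactly 4 of one of [kub]; then one or more of one of [k8a] (lazy), then any character except [y4], then a word character (captured); then zero or more of whitespace (lazy) (captured); then 2 to 3 of a character in [l-p] (lazy) (captured); then one or more of a non-word character, then zero or more of a non-whitespace character (lazy), then one or more of a literal 't'.
With 3 capturing groups, `findall` returns a 3-tuple per match.
Nothing in the string satisfies the pattern, so the list is empty.

[]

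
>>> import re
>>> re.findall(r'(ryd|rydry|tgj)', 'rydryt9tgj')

['ryd', 'tgj']

Branches in `(...|...)` are attempted left-to-right; the first branch that allows the whole pattern to succeed is taken.
Because there's exactly one group, `findall` drops the full match and keeps group 1 from each hit.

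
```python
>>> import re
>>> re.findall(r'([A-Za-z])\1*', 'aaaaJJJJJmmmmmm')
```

['a', 'J', 'm']

A backreference is literal: `\1` must see the identical characters the first group matched.
Walking the string: at [0:4] match 'aaaa', group 1 = 'a'; at [4:9] match 'JJJJJ', group 1 = 'J'; at [9:15] match 'mmmmmm', group 1 = 'm'.
Because there's exactly one group, `findall` drops the full match and keeps group 1 from each hit.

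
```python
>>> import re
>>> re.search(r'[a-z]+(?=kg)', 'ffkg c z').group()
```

Because the assertion is zero-width, the text it checks is not consumed and won't appear in the result.
The match spans [0:2] → 'ff'.

'ff'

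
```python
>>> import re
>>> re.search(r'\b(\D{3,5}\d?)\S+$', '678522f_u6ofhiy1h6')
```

This matches a word boundary (`\b`, zero-width); then 3 to 5 of a non-digit, then optionally a digit (captured); then one or more of a non-whitespace character; then anchored at the end.
Unlike `match`, `search` isn't anchored — it looks for the pattern anywhere in the string.
Here the pattern never matches, so the call returns None.

None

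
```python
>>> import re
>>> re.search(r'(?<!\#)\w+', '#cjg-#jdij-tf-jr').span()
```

(2, 4)

`(?!…)`/`(?<!…)` only lets a position through if the neighbouring text does NOT match; no characters are consumed.
`re.search` tries every starting position until one works.
The match spans [2:4] → 'jg'.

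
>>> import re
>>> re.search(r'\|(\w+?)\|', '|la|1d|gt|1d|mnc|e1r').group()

`re.search` scans for the first position where the pattern succeeds.
The match spans [0:4] → '|la|'.
Captured: group 1 = 'la'.

'|la|'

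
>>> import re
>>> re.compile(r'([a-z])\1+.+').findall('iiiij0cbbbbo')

A backreference is literal: `\1` must see the identical characters the first group matched.
Walking the string: at [0:12] match 'iiiij0cbbbbo', group 1 = 'i'.
One capturing group, so `findall` returns just the captured substring from the one match — 1 in all.

['i']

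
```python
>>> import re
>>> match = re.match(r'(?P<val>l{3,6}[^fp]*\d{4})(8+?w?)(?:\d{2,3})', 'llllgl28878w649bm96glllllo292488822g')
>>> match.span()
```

`re.match` won't scan ahead — the pattern has to work from the very first character.
The match spans [0:35] → 'llllgl28878w649bm96glllllo292488822'.

(0, 35)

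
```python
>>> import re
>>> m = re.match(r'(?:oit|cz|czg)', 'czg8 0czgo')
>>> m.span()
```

(0, 2)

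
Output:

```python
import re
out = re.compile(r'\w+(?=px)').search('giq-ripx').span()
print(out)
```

Because the assertion is zero-width, the text it checks is not consumed and won't appear in the result.
`re.search` scans for the first position where the pattern succeeds.
The match spans [4:6] → 'ri'.

(4, 6)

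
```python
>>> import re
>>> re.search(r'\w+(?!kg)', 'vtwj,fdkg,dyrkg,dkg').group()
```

'vtwj'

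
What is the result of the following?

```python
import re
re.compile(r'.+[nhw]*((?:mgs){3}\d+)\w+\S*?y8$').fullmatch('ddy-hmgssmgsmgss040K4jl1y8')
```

None

`re.fullmatch` is like wrapping the pattern in `^…$` (in single-line mode).
Here the string isn't matched end-to-end, so the call returns None.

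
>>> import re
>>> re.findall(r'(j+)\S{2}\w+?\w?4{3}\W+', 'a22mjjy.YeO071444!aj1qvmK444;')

['jj', 'j']

The pattern matches one or more of a literal 'j' (captured); then exactly 2 of a non-whitespace character, then one or more of a word character (lazy); then optionally a word character, then exactly 3 of the literal '4', then one or more of a non-word character.
Walking the string: at [4:18] match 'jjy.YeO071444!', group 1 = 'jj'; at [19:29] match 'j1qvmK444;', group 1 = 'j'.
With a single group, `findall` returns only what that group captured — 2 items.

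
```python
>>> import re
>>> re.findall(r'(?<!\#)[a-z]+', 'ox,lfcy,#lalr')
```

['ox', 'lfcy', 'alr']

`(?!…)`/`(?<!…)` only lets a position through if the neighbouring text does NOT match; no characters are consumed.
Matches: at [0:2] → 'ox'; at [3:7] → 'lfcy'; at [10:13] → 'alr'.
No capturing groups, so `findall` returns the 3 full match strings.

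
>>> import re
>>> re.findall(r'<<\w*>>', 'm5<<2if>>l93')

Scanning left to right: at [2:9] → '<<2if>>'.
Since nothing is captured, `findall` lists the 1 matched substring directly.

['<<2if>>']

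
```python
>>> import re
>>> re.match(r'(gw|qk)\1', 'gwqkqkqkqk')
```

The backreference `\1` re-matches whatever the first group consumed, character for character.
`match` is anchored at position 0; if the pattern doesn't fit there, it returns None.
Here the pattern fails at index 0, so the call returns None.

None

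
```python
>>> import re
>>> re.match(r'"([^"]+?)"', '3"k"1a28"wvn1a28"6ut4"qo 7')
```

`match` is anchored at position 0; if the pattern doesn't fit there, it returns None.
Here position 0 doesn't satisfy it, so the call returns None.

None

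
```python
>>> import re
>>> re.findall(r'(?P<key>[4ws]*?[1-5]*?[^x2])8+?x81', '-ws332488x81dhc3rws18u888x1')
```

['ws3324']

Pattern: zero or more of one of [4ws] (lazy), then zero or more of a character in [1-5] (lazy), then any character except [x2] (captured as 'key'); then one or more of the literal '8' (lazy), then the literal 'x81'.
`findall` collects group 1 from the one match (1 total).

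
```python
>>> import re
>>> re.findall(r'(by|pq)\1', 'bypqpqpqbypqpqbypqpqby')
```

['pq', 'pq', 'pq']

`\1` is not a pattern — it's the concrete string captured by group 1, re-applied verbatim.
Walking the string: at [2:6] match 'pqpq', group 1 = 'pq'; at [10:14] match 'pqpq', group 1 = 'pq'; at [16:20] match 'pqpq', group 1 = 'pq'.
Because there's exactly one group, `findall` drops the full match and keeps group 1 from each hit.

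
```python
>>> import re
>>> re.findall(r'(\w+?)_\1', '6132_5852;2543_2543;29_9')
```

['2543', '9']

`\1` is not a pattern — it's the concrete string captured by group 1, re-applied verbatim.
Walking the string: at [10:19] match '2543_2543', group 1 = '2543'; at [21:24] match '9_9', group 1 = '9'.
With a single group, `findall` returns only what that group captured — 2 items.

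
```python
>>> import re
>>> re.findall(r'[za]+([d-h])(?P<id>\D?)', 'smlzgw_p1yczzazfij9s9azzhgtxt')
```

This matches one or more of one of [za]; then a character in [d-h] (captured); then optionally a non-digit (captured as 'id').
Walking the string: at [3:6] match 'zgw', groups = ('g', 'w'); at [11:17] match 'zzazfi', groups = ('f', 'i'); at [21:26] match 'azzhg', groups = ('h', 'g').
Multiple groups make `findall` return tuples — one 2-tuple for each match.

[('g', 'w'), ('f', 'i'), ('h', 'g')]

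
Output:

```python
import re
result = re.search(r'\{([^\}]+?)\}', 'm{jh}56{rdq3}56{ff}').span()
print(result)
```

(1, 5)

The match spans [1:5] → '{jh}'.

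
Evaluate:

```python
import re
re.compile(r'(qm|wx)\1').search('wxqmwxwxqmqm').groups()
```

The backreference `\1` re-matches whatever the first group consumed, character for character.
`search` walks the string left to right and returns the first match it finds.
The match spans [4:8] → 'wxwx'.
Captured: group 1 = 'wx'.

('wx',)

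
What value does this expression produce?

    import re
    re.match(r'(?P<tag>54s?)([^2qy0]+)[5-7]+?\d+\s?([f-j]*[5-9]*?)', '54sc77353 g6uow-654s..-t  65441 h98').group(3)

'h'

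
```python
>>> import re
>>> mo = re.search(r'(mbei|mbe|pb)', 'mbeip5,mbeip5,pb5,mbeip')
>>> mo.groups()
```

('mbei',)

The match spans [0:4] → 'mbei'.
Captured: group 1 = 'mbei'.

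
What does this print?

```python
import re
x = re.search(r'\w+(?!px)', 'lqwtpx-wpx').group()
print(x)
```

lqwtpx

The negative lookaround is zero-width — it rules out positions where the adjacent text would match, without consuming anything.
The match spans [0:6] → 'lqwtpx'.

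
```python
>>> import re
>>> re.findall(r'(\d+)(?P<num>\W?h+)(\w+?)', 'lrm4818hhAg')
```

[('4818', 'hh', 'A')]

Pattern: one or more of a digit (captured); then optionally a non-word character, then one or more of the literal 'h' (captured as 'num'); then one or more of a word character (lazy) (captured).
A non-greedy quantifier consumes as few characters as it can — just enough that the remainder of the pattern still matches from where it stops; whatever follows it matches normally.
Walking the string: at [3:10] match '4818hhA', groups = ('4818', 'hh', 'A').
With 3 capturing groups, `findall` returns a 3-tuple per match.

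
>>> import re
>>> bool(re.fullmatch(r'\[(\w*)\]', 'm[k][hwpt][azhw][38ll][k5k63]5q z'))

For `fullmatch`, every character of the input must be accounted for by the pattern.
Here there's no way to consume every character, so the call returns None, and `bool(None)` is False.

False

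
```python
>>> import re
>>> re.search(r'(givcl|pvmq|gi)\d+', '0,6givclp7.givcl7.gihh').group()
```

`search` walks the string left to right and returns the first match it finds.
The match spans [11:17] → 'givcl7'.
Captured: group 1 = 'givcl'.

'givcl7'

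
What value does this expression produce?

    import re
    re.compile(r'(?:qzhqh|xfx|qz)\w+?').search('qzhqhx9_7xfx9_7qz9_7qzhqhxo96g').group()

'qzhqhx'

Alternation tries branches left to right and keeps the first one that lets the overall match succeed at that position.
`re.search` tries every starting position until one works.
The match spans [0:6] → 'qzhqhx'.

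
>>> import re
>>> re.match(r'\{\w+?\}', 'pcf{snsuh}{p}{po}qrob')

None

`match` is anchored at position 0; if the pattern doesn't fit there, it returns None.
Here the pattern fails at index 0, so the call returns None.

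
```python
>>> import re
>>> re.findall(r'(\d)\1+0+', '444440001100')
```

['4', '1']

The backreference `\1` re-matches whatever the first group consumed, character for character.
One capturing group, so `findall` returns just the captured substring from each match — 2 in all.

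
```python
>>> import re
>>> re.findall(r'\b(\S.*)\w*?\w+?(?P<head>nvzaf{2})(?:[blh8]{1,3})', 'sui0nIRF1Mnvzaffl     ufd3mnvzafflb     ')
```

The pattern matches a word boundary (`\b`, zero-width); then a non-whitespace character, then zero or more of any character (captured); then zero or more of a word character (lazy); then one or more of a word character (lazy); then the literal 'nv', then the literal 'za', then exactly 2 of a literal 'f' (captured as 'head'); then 1 to 3 of one of [blh8] (non-capturing group).
Walking the string: at [0:35] match 'sui0nIRF1Mnvzaffl     ufd3mnvzafflb', groups = ('sui0nIRF1Mnvzaffl     ufd3', 'nvzaff').
With 2 capturing groups, `findall` returns a 2-tuple per match.

[('sui0nIRF1Mnvzaffl     ufd3', 'nvzaff')]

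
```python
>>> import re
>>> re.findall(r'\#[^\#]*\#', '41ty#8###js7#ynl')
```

['#8#', '##']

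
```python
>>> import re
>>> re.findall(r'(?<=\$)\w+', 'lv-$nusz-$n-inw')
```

Because the assertion is zero-width, the text it checks is not consumed and won't appear in the result.
With no groups in the pattern, `findall` gives back each whole match — 2 here.

['nusz', 'n']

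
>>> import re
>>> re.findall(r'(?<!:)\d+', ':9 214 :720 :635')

['214', '20', '35']

`(?!…)`/`(?<!…)` only lets a position through if the neighbouring text does NOT match; no characters are consumed.
Scanning left to right: at [3:6] → '214'; at [9:11] → '20'; at [14:16] → '35'.
`findall` yields the raw match text (3 of them) because the pattern has no groups.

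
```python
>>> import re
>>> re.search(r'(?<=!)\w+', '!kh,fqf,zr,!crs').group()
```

The `(?=…)`/`(?<=…)` assertion just peeks at neighbouring text; it doesn't advance the match position.
`search` walks the string left to right and returns the first match it finds.
The match spans [1:3] → 'kh'.

'kh'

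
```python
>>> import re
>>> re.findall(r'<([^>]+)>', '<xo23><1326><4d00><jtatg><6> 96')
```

Scanning left to right: at [0:6] match '<xo23>', group 1 = 'xo23'; at [6:12] match '<1326>', group 1 = '1326'; at [12:18] match '<4d00>', group 1 = '4d00'; at [18:25] match '<jtatg>', group 1 = 'jtatg'; at [25:28] match '<6>', group 1 = '6'.
Because there's exactly one group, `findall` drops the full match and keeps group 1 from each hit.

['xo23', '1326', '4d00', 'jtatg', '6']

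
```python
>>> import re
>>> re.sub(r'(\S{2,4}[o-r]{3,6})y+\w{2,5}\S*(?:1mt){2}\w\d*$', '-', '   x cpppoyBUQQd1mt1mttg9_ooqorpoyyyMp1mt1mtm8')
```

'   x -'

This matches 2 to 4 of a non-whitespace character, then 3 to 6 of a character in [o-r] (captured); then one or more of a literal 'y', then 2 to 5 of a word character, then zero or more of a non-whitespace character; then the literal '1mt' repeated 2 times, then a word character, then zero or more of a digit; then anchored at the end.
Matches: at [5:46] → 'cpppoyBUQQd1mt1mttg9_ooqorpoyyyMp1mt1mtm8'.
Each match is replaced by '-'.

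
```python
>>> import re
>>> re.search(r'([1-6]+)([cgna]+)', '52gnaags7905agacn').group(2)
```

'gnaag'

This matches one or more of a character in [1-6] (captured); then one or more of one of [cgna] (captured).
`re.search` tries every starting position until one works.
The match spans [0:7] → '52gnaag'.
Captured: group 1 = '52', group 2 = 'gnaag'.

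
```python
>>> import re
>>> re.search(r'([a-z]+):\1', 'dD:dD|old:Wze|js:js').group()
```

'js:js'

`\1` is not a pattern — it's the concrete string captured by group 1, re-applied verbatim.
`search` walks the string left to right and returns the first match it finds.
The match spans [14:19] → 'js:js'.
Captured: group 1 = 'js'.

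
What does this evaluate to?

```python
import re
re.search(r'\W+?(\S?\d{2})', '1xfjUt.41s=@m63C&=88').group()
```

'.41'

This matches one or more of a non-word character (lazy); then optionally a non-whitespace character, then exactly 2 of a digit (captured).
`re.search` tries every starting position until one works.
The match spans [6:9] → '.41'.
Captured: group 1 = '41'.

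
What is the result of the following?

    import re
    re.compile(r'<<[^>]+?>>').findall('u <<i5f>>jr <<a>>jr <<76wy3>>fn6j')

With no groups in the pattern, `findall` gives back each whole match — 3 here.

['<<i5f>>', '<<a>>', '<<76wy3>>']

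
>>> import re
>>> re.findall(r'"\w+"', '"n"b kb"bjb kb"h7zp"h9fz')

Scanning left to right: at [0:3] → '"n"'; at [14:20] → '"h7zp"'.
`findall` yields the raw match text (2 of them) because the pattern has no groups.

['"n"', '"h7zp"']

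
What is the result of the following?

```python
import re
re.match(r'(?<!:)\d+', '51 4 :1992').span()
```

`match` is anchored at position 0; if the pattern doesn't fit there, it returns None.
The match spans [0:2] → '51'.

(0, 2)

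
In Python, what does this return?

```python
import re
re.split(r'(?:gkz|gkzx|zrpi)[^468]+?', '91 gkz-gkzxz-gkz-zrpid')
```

Alternation isn't longest-match — the leftmost alternative that fits at this position is chosen.
Matches to split on: at [3:7] → 'gkz-'; at [7:11] → 'gkzx'; at [13:17] → 'gkz-'; at [17:22] → 'zrpid'.
`split` removes every match and returns the 5 fragments in between.

['91 ', '', 'z-', '', '']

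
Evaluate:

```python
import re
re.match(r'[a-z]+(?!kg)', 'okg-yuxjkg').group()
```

`(?!…)`/`(?<!…)` only lets a position through if the neighbouring text does NOT match; no characters are consumed.
With `match`, the pattern is implicitly anchored at the beginning.
The match spans [0:3] → 'okg'.

'okg'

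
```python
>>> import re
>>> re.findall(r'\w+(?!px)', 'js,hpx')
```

['js', 'hpx']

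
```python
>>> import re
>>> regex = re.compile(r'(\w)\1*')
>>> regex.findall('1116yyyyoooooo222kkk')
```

`\1` has to match the exact text group 1 already captured.
Scanning left to right: at [0:3] match '111', group 1 = '1'; at [3:4] match '6', group 1 = '6'; at [4:8] match 'yyyy', group 1 = 'y'; at [8:14] match 'oooooo', group 1 = 'o'; at [14:17] match '222', group 1 = '2'; ….
With a single group, `findall` returns only what that group captured — 6 items.

['1', '6', 'y', 'o', '2', 'k']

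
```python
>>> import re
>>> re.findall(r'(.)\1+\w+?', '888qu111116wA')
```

A backreference is literal: `\1` must see the identical characters the first group matched.
Walking the string: at [0:4] match '888q', group 1 = '8'; at [5:11] match '111116', group 1 = '1'.
`findall` collects group 1 from each match (2 total).

['8', '1']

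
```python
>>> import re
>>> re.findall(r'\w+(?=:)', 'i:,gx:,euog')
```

The `(?=…)`/`(?<=…)` assertion just peeks at neighbouring text; it doesn't advance the match position.
Scanning left to right: at [0:1] → 'i'; at [3:5] → 'gx'.
With no groups in the pattern, `findall` gives back each whole match — 2 here.

['i', 'gx']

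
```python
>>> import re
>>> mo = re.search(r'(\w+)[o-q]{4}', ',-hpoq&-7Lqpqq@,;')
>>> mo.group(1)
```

'7L'

The match spans [8:14] → '7Lqpqq'.
Captured: group 1 = '7L'.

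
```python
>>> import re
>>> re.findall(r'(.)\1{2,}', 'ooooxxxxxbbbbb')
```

['o', 'x', 'b']

After group 1 captures some text, `\1` only succeeds where that same text appears again.
Walking the string: at [0:4] match 'oooo', group 1 = 'o'; at [4:9] match 'xxxxx', group 1 = 'x'; at [9:14] match 'bbbbb', group 1 = 'b'.
`findall` collects group 1 from each match (3 total).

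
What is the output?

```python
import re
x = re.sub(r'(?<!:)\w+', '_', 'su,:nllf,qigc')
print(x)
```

The negative lookaround is zero-width — it rules out positions where the adjacent text would match, without consuming anything.
Matches: at [0:2] → 'su'; at [5:8] → 'llf'; at [9:13] → 'qigc'.
Every occurrence is swapped for '_'.

_,:n_,_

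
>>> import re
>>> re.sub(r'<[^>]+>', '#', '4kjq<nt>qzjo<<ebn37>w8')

'4kjq#qzjo#w8'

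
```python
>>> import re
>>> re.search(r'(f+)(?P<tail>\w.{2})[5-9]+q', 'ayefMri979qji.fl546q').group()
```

The pattern matches one or more of a literal 'f' (captured); then a word character, then exactly 2 of any character (captured as 'tail'); then one or more of a character in [5-9], then the literal 'q'.
Unlike `match`, `search` isn't anchored — it looks for the pattern anywhere in the string.
The match spans [3:11] → 'fMri979q'.
Captured: group 1 = 'f', group 2 = 'Mri'.

'fMri979q'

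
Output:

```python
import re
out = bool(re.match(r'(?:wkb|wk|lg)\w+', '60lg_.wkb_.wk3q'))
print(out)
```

False

`match` is anchored at position 0; if the pattern doesn't fit there, it returns None.
Here the string doesn't start with a match, so the call returns None, and `bool(None)` is False.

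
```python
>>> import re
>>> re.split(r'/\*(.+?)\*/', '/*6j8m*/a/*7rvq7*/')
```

Lazy quantifiers expand one character at a time until the remainder of the pattern can match.
Matches to split on: at [0:8] → '/*6j8m*/'; at [9:18] → '/*7rvq7*/'.
Because the pattern has a capturing group, `split` also inserts each captured text between the pieces.

['', '6j8m', 'a', '7rvq7', '']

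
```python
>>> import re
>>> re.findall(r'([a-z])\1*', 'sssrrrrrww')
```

['s', 'r', 'w']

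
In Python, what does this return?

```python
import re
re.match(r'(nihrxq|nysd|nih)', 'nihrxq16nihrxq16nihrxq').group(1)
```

'nihrxq'

The regex engine tests alternatives in the order written; an earlier branch that matches wins even if a later one would match more.
`match` is anchored at position 0; if the pattern doesn't fit there, it returns None.
The match spans [0:6] → 'nihrxq'.
Captured: group 1 = 'nihrxq'.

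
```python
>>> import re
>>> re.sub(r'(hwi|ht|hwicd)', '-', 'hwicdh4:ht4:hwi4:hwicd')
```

`|` is ordered: at each position the engine commits to the first alternative that works.
Matches: at [0:3] → 'hwi'; at [8:10] → 'ht'; at [12:15] → 'hwi'; at [17:20] → 'hwi'.
`sub` substitutes '-' at each match site.

'-cdh4:-4:-4:-cd'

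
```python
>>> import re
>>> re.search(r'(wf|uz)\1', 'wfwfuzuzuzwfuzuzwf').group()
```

A backreference is literal: `\1` must see the identical characters the first group matched.
`re.search` tries every starting position until one works.
The match spans [0:4] → 'wfwf'.
Captured: group 1 = 'wf'.

'wfwf'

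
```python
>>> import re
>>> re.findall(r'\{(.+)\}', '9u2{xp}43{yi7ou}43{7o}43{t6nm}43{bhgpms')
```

Walking the string: at [3:30] match '{xp}43{yi7ou}43{7o}43{t6nm}', group 1 = 'xp}43{yi7ou}43{7o}43{t6nm'.
One capturing group, so `findall` returns just the captured substring from the one match — 1 in all.

['xp}43{yi7ou}43{7o}43{t6nm']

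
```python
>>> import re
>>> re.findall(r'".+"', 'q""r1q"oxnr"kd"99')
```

['""r1q"oxnr"kd"']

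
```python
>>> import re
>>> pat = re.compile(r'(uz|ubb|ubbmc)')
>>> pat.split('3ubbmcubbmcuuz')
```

['3', 'ubb', 'mc', 'ubb', 'mcu', 'uz', '']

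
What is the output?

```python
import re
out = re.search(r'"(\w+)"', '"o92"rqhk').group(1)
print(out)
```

`search` walks the string left to right and returns the first match it finds.
The match spans [0:5] → '"o92"'.
Captured: group 1 = 'o92'.

o92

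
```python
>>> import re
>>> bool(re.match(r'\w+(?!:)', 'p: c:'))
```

The negative lookahead/lookbehind blocks any match where the forbidden context is present.
With `match`, the pattern is implicitly anchored at the beginning.
Here the pattern fails at index 0, so the call returns None, and `bool(None)` is False.

False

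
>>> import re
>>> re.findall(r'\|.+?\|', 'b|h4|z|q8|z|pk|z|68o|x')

['|h4|', '|q8|', '|pk|', '|68o|']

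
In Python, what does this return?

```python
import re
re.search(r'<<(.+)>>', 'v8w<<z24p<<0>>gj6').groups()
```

`re.search` scans for the first position where the pattern succeeds.
The match spans [3:14] → '<<z24p<<0>>'.
Captured: group 1 = 'z24p<<0'.

('z24p<<0',)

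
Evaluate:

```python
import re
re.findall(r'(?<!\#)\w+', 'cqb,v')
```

['cqb', 'v']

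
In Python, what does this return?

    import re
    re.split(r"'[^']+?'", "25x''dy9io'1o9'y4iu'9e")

["25x'", '1o9', '9e']

`split` removes every match and returns the 3 fragments in between.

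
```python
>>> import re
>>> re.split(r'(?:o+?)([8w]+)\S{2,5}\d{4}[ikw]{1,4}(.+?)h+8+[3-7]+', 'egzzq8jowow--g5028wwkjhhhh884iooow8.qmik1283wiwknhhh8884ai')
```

A `+?`/`*?`/`{m,n}?` starts at its minimum and grows only as far as needed for what follows to match.
Because the pattern has a capturing group, `split` also inserts each captured text between the pieces.

['egzzq8j', 'w', 'j', 'i', 'w8', 'n', 'ai']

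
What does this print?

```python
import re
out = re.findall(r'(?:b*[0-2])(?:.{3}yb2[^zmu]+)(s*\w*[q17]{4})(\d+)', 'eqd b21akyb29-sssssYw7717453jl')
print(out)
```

`findall` packs the 2 group values into a tuple for every match.

[('7717', '453')]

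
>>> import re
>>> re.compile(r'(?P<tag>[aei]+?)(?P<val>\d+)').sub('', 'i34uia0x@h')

The pattern matches one or more of one of [aei] (lazy) (captured as 'tag'); then one or more of a digit (captured as 'val').
Matches: at [0:3] → 'i34'; at [4:7] → 'ia0'.
Every occurrence is swapped for ''.

'ux@h'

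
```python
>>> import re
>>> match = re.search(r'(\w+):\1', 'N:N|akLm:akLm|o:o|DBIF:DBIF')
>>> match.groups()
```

('N',)

`\1` has to match the exact text group 1 already captured.
`re.search` tries every starting position until one works.
The match spans [0:3] → 'N:N'.
Captured: group 1 = 'N'.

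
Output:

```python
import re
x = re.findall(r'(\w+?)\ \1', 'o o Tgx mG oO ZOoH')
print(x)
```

['o']

`\1` is not a pattern — it's the concrete string captured by group 1, re-applied verbatim.
With a single group, `findall` returns only what that group captured — 1 item.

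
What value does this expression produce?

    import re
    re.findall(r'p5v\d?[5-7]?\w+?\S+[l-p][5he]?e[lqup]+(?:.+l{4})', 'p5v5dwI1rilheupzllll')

['p5v5dwI1rilheupzllll']

Pattern: the literal 'p5v', then optionally a digit, then optionally a character in [5-7]; then one or more of a word character (lazy), then one or more of a non-whitespace character, then a character in [l-p]; then optionally one of [5he], then the literal 'e', then one or more of one of [lqup]; then one or more of any character, then exactly 4 of the literal 'l' (non-capturing group).
Scanning left to right: at [0:20] → 'p5v5dwI1rilheupzllll'.
No capturing groups, so `findall` returns the 1 full match string.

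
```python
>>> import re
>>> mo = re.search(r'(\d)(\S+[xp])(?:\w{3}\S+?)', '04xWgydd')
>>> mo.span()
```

The pattern matches a digit (captured); then one or more of a non-whitespace character, then one of [xp] (captured); then exactly 3 of a word character, then one or more of a non-whitespace character (lazy) (non-capturing group).
The match spans [0:7] → '04xWgyd'.

(0, 7)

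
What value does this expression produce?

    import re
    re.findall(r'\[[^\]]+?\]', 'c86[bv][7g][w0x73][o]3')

['[bv]', '[7g]', '[w0x73]', '[o]']

Scanning left to right: at [3:7] → '[bv]'; at [7:11] → '[7g]'; at [11:18] → '[w0x73]'; at [18:21] → '[o]'.
With no groups in the pattern, `findall` gives back each whole match — 4 here.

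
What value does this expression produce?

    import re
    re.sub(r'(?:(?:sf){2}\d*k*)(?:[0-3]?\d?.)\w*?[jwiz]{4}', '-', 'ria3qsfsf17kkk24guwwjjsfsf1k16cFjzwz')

A non-greedy quantifier consumes as few characters as it can — just enough that the remainder of the pattern still matches from where it stops; whatever follows it matches normally.
Every occurrence is swapped for '-'.

'ria3q--'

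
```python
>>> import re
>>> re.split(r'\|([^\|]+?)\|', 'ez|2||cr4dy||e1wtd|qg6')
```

Matches to split on: at [2:5] → '|2|'; at [5:12] → '|cr4dy|'; at [12:19] → '|e1wtd|'.
The group in the pattern means `split` returns the separators' captures alongside the pieces.

['ez', '2', '', 'cr4dy', '', 'e1wtd', 'qg6']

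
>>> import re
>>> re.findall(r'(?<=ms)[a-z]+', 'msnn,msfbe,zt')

The lookaround is zero-width — it requires the adjacent text to match without consuming it, so the asserted text isn't part of the match.
With no groups in the pattern, `findall` gives back each whole match — 2 here.

['nn', 'fbe']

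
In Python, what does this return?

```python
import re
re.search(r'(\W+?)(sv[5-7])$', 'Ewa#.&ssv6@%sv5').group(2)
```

'sv5'

The match spans [10:15] → '@%sv5'.
Captured: group 1 = '@%', group 2 = 'sv5'.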